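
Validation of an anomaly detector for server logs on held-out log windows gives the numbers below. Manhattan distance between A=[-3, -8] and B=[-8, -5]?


d = |-3+ 8| + |-8+ 5|
  = 5 + 3
  = 8

8


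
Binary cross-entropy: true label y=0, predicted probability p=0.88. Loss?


BCE = -[y·ln(p) + (1-y)·ln(1-p)]
= -0 - 1·ln(1-0.88)
= -ln(0.12) = 2.1203

2.1203


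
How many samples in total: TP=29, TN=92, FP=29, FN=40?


Total = TP + TN + FP + FN
= 29 + 92 + 29 + 40
= 190
(Predicted positive: 58, predicted negative: 132)

190


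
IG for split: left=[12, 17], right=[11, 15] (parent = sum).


Parent = [23, 32], H_parent = 0.9806
H_left = 0.9784 (n=29), H_right = 0.9829 (n=26)
H_children = (29/55)·0.9784 + (26/55)·0.9829 = 0.9805
IG = 0.9806 - 0.9805 = 0.0001

0.0001


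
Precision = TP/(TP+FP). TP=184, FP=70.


Precision = TP/(TP+FP)
= 184/(184+70)
= 184/254 = 72.44%

72.44%


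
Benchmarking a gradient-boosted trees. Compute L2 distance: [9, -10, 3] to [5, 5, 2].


d = √((9-5)² + (-10-5)² + (3-2)²)
  = √(16 + 225 + 1)
  = √242 = 15.5563

15.5563


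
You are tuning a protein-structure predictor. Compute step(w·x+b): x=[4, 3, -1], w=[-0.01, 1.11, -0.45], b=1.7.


z = (4)·(-0.01) + (3)·(1.11) + (-1)·(-0.45) + 1.7
  = 5.44
step(z) = 1 (z≥0)

1


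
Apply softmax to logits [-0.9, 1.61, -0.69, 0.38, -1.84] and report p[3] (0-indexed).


Exponentials: e^-0.9=0.4066, e^1.61=5.0028, e^-0.69=0.5016, e^0.38=1.4623, e^-1.84=0.1588
Sum = 7.5321
Softmax = [0.054, 0.6642, 0.0666, 0.1941, 0.0211]
p[3] = 1.4623/7.5321 = 0.1941

0.1941


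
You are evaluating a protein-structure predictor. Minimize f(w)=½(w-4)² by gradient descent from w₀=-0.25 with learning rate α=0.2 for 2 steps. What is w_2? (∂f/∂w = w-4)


step 1: grad = -0.25-4 = -4.25; w = -0.25 - 0.2·(-4.25) = 0.6
step 2: grad = 0.6-4 = -3.4; w = 0.6 - 0.2·(-3.4) = 1.28

1.28


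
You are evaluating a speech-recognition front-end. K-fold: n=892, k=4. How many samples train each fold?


Fold size = 892/4 = 223
Training per fold = 892 - 223 = 669

669


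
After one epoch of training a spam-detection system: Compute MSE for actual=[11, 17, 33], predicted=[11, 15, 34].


Squared errors: (11-11)²=0, (17-15)²=4, (33-34)²=1
Sum = 5
MSE = 5/3 = 5/3

5/3


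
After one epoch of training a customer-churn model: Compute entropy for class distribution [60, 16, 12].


Probabilities: [60/88, 16/88, 12/88] ≈ [0.6818, 0.1818, 0.1364]
H = -((60/88)·log₂(60/88) + (16/88)·log₂(16/88) + (12/88)·log₂(12/88))
  = 1.2159 bits

1.2159 bits


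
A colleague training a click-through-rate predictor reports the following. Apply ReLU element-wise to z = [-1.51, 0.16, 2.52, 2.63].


ReLU(-1.51) = max(0, -1.51) = 0.0
ReLU(0.16) = max(0, 0.16) = 0.16
ReLU(2.52) = max(0, 2.52) = 2.52
ReLU(2.63) = max(0, 2.63) = 2.63
result = [0.0, 0.16, 2.52, 2.63]

[0.0, 0.16, 2.52, 2.63]


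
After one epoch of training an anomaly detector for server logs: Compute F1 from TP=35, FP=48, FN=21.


Precision = 35/83 = 0.4217
Recall = 35/56 = 0.625
F1 = 2·P·R/(P+R) = 2·TP/(2·TP+FP+FN) = 70/(70+48+21) = 70/139 = 0.5036

0.5036


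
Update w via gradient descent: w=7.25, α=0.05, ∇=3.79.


w_new = w - α·∇
= 7.25 - 0.05·3.79
= 7.25 - 0.1895
= 7.0605

7.0605


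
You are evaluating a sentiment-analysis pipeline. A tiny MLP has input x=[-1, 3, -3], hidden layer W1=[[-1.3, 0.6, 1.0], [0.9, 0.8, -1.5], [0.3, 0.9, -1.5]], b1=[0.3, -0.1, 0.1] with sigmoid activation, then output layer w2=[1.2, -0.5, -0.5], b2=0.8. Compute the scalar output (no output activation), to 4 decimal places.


z1[0] = (-1.3)·(-1) + (0.6)·(3) + (1.0)·(-3) + 0.3 = 0.4
z1[1] = (0.9)·(-1) + (0.8)·(3) + (-1.5)·(-3) - 0.1 = 5.9
z1[2] = (0.3)·(-1) + (0.9)·(3) + (-1.5)·(-3) + 0.1 = 7.0
h = sigmoid(z1) = [0.5987, 0.9973, 0.9991]
output = (1.2)·(0.5987) + (-0.5)·(0.9973) + (-0.5)·(0.9991) + 0.8 = 0.5202

0.5202


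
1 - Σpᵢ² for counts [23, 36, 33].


Probabilities: [23/92, 36/92, 33/92] ≈ [0.25, 0.3913, 0.3587]
Σpᵢ² = (529 + 1296 + 1089)/92² = 2914/8464
Gini = 1 - Σpᵢ² = 1 - 2914/8464 = 0.6557

0.6557


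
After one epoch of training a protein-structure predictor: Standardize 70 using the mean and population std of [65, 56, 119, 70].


μ = 77.5, σ = 24.4796
z = (70 - 77.5)/24.4796 = -0.3064

-0.3064


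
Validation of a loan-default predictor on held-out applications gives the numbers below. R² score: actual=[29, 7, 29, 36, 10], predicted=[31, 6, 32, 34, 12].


ȳ = 22.2
SS_res = Σ(y-ŷ)² = 22
SS_tot = Σ(y-ȳ)² = 662.8
R² = 1 - SS_res/SS_tot = 1 - 0.0332 = 0.9668

0.9668


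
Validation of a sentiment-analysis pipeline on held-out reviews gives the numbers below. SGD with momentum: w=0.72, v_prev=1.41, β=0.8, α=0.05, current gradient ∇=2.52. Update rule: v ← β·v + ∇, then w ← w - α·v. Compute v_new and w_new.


v_new = 0.8·1.41 + 2.52 = 1.128 + 2.52 = 3.648
w_new = 0.72 - 0.05·3.648 = 0.72 - 0.1824 = 0.5376

v_new=3.648, w_new=0.5376


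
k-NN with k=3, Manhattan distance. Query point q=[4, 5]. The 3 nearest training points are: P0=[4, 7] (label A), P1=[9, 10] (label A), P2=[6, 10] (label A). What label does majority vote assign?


d(q,P0) = 2  (label A)
d(q,P1) = 10  (label A)
d(q,P2) = 7  (label A)
Votes: A=3, B=0
Majority → A

A


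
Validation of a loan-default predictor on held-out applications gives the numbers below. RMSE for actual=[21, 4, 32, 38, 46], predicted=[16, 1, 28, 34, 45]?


MSE = 67/5 = 13.4
RMSE = √(67/5) = 3.6606

3.6606


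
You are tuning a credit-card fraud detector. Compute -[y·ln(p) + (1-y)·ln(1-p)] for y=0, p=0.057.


BCE = -[y·ln(p) + (1-y)·ln(1-p)]
= -0 - 1·ln(1-0.057)
= -ln(0.943) = 0.0587

0.0587


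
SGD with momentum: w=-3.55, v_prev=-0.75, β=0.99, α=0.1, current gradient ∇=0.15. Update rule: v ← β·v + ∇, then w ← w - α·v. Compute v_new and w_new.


v_new = 0.99·-0.75 + 0.15 = -0.7425 + 0.15 = -0.5925
w_new = -3.55 - 0.1·-0.5925 = -3.55 + 0.05925 = -3.49075

v_new=-0.5925, w_new=-3.49075


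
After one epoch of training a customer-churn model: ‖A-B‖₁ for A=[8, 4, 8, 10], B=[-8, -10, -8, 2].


d = |8+ 8| + |4+ 10| + |8+ 8| + |10-2|
  = 16 + 14 + 16 + 8
  = 54

54


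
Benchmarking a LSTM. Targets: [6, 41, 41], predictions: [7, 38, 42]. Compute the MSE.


Squared errors: (6-7)²=1, (41-38)²=9, (41-42)²=1
Sum = 11
MSE = 11/3 = 11/3

11/3


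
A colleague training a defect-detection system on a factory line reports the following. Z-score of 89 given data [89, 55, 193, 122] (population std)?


μ = 114.75, σ = 51.0116
z = (89 - 114.75)/51.0116 = -0.5048

-0.5048


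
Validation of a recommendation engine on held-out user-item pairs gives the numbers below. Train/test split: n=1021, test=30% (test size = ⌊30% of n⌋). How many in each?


Test = ⌊1021·30/100⌋ = 306
Train = 1021 - 306 = 715

Train: 715, Test: 306


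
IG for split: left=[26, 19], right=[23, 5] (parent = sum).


Parent = [49, 24], H_parent = 0.9137
H_left = 0.9825 (n=45), H_right = 0.6769 (n=28)
H_children = (45/73)·0.9825 + (28/73)·0.6769 = 0.8653
IG = 0.9137 - 0.8653 = 0.0484

0.0484


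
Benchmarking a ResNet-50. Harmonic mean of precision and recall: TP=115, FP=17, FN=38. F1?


Precision = 115/132 = 0.8712
Recall = 115/153 = 0.7516
F1 = 2·P·R/(P+R) = 2·TP/(2·TP+FP+FN) = 230/(230+17+38) = 230/285 = 0.807

0.807


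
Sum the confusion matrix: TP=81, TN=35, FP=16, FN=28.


Total = TP + TN + FP + FN
= 81 + 35 + 16 + 28
= 160
(Predicted positive: 97, predicted negative: 63)

160


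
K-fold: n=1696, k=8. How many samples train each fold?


Fold size = 1696/8 = 212
Training per fold = 1696 - 212 = 1484

1484


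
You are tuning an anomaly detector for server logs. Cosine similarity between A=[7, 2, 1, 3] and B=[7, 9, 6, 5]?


A·B = 7·7 + 2·9 + 1·6 + 3·5 = 88
‖A‖ = √63 = 7.9373, ‖B‖ = √191 = 13.8203
cos = 88/(√63·√191) = 88/√12033 = 0.8022

0.8022


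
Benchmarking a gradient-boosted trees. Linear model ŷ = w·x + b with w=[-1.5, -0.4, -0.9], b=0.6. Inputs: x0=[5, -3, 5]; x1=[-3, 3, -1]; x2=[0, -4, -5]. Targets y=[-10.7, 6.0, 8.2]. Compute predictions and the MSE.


ŷ0 = (-1.5)·(5) + (-0.4)·(-3) + (-0.9)·(5) + 0.6 = -10.2
ŷ1 = (-1.5)·(-3) + (-0.4)·(3) + (-0.9)·(-1) + 0.6 = 4.8
ŷ2 = (-1.5)·(0) + (-0.4)·(-4) + (-0.9)·(-5) + 0.6 = 6.7
errors² = [0.25, 1.44, 2.25]
MSE = 3.9400/3 = 1.3133

1.3133


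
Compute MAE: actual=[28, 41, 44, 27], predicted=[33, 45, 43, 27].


Absolute errors: |28-33|=5, |41-45|=4, |44-43|=1, |27-27|=0
Sum = 10
MAE = 10/4 = 5/2

5/2


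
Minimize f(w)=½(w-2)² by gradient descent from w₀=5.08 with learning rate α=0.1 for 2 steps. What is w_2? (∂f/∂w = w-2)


step 1: grad = 5.08-2 = 3.08; w = 5.08 - 0.1·(3.08) = 4.772
step 2: grad = 4.772-2 = 2.772; w = 4.772 - 0.1·(2.772) = 4.4948

4.4948


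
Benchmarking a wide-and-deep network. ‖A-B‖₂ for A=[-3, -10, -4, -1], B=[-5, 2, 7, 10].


d = √((-3+ 5)² + (-10-2)² + (-4-7)² + (-1-10)²)
  = √(4 + 144 + 121 + 121)
  = √390 = 19.7484

19.7484


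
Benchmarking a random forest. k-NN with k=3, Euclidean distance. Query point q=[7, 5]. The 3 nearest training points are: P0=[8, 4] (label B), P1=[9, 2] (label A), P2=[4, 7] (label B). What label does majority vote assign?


d(q,P0) = 1.4142  (label B)
d(q,P1) = 3.6056  (label A)
d(q,P2) = 3.6056  (label B)
Votes: A=1, B=2
Majority → B

B


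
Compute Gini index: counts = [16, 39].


Probabilities: [16/55, 39/55] ≈ [0.2909, 0.7091]
Σpᵢ² = (256 + 1521)/55² = 1777/3025
Gini = 1 - Σpᵢ² = 1 - 1777/3025 = 0.4126

0.4126


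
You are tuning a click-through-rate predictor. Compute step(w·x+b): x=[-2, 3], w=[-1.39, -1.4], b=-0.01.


z = (-2)·(-1.39) + (3)·(-1.4) - 0.01
  = -1.43
step(z) = 0 (z<0)

0


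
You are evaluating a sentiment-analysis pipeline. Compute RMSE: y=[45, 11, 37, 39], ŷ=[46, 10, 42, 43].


MSE = 43/4 = 10.75
RMSE = √(43/4) = 3.2787

3.2787


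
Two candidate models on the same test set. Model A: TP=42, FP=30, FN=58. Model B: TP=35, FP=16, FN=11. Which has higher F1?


Model A: P=42/72=0.5833, R=42/100=0.42, F1=2PR/(P+R)=2TP/(2TP+FP+FN)=84/172=0.4884
Model B: P=35/51=0.6863, R=35/46=0.7609, F1=2PR/(P+R)=2TP/(2TP+FP+FN)=70/97=0.7216
0.4884 < 0.7216 → Model B

Model B


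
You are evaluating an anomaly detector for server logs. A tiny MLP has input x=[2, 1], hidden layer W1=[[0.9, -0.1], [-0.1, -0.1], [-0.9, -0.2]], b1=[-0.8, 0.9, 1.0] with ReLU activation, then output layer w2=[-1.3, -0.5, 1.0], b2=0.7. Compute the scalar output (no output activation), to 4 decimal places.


z1[0] = (0.9)·(2) + (-0.1)·(1) - 0.8 = 0.9
z1[1] = (-0.1)·(2) + (-0.1)·(1) + 0.9 = 0.6
z1[2] = (-0.9)·(2) + (-0.2)·(1) + 1.0 = -1.0
h = ReLU(z1) = [0.9, 0.6, 0.0]
output = (-1.3)·(0.9) + (-0.5)·(0.6) + (1.0)·(0.0) + 0.7 = -0.77

-0.77


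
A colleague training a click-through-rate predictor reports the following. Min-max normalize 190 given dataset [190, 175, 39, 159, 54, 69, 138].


min=39, max=190
(190-39)/(190-39) = 151/151 = 1.0

1.0


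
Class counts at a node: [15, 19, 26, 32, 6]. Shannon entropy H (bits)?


Probabilities: [15/98, 19/98, 26/98, 32/98, 6/98] ≈ [0.1531, 0.1939, 0.2653, 0.3265, 0.0612]
H = -((15/98)·log₂(15/98) + (19/98)·log₂(19/98) + (26/98)·log₂(26/98) + (32/98)·log₂(32/98) + (6/98)·log₂(6/98))
  = 2.1552 bits

2.1552 bits


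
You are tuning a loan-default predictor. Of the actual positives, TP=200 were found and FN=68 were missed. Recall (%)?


Recall = TP/(TP+FN)
= 200/(200+68)
= 200/268 = 74.63%

74.63%


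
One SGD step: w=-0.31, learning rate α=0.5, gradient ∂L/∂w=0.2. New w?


w_new = w - α·∇
= -0.31 - 0.5·0.2
= -0.31 - 0.1
= -0.41

-0.41


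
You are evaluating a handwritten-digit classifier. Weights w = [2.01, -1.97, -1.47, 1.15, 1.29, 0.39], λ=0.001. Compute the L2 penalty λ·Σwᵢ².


‖w‖₂² = (2.01)² + (-1.97)² + (-1.47)² + (1.15)² + (1.29)² + (0.39)²
     = 4.0401 + 3.8809 + 2.1609 + 1.3225 + 1.6641 + 0.1521
     = 13.2206
λ·‖w‖₂² = 0.001·13.2206 = 0.013221

0.013221


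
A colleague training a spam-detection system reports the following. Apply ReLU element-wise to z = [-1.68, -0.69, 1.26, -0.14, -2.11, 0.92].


ReLU(-1.68) = max(0, -1.68) = 0.0
ReLU(-0.69) = max(0, -0.69) = 0.0
ReLU(1.26) = max(0, 1.26) = 1.26
ReLU(-0.14) = max(0, -0.14) = 0.0
ReLU(-2.11) = max(0, -2.11) = 0.0
ReLU(0.92) = max(0, 0.92) = 0.92
result = [0.0, 0.0, 1.26, 0.0, 0.0, 0.92]

[0.0, 0.0, 1.26, 0.0, 0.0, 0.92]


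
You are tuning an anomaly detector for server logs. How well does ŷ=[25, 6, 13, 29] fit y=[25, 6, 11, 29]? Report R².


ȳ = 17.75
SS_res = Σ(y-ŷ)² = 4
SS_tot = Σ(y-ȳ)² = 362.75
R² = 1 - SS_res/SS_tot = 1 - 0.011 = 0.989

0.989


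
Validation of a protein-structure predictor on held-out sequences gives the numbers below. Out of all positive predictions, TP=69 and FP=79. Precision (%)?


Precision = TP/(TP+FP)
= 69/(69+79)
= 69/148 = 46.62%

46.62%


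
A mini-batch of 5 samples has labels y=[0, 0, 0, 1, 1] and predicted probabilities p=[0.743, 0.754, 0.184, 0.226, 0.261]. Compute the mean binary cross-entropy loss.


L[0] = -ln(1-0.743) = -ln(0.257) = 1.3587
L[1] = -ln(1-0.754) = -ln(0.246) = 1.4024
L[2] = -ln(1-0.184) = -ln(0.816) = 0.2033
L[3] = -ln(0.226) = 1.4872
L[4] = -ln(0.261) = 1.3432
mean = (1.3587 + 1.4024 + 0.2033 + 1.4872 + 1.3432)/5 = 1.159

1.159


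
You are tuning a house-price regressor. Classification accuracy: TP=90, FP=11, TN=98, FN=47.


Accuracy = (TP+TN)/(TP+TN+FP+FN)
= (90+98)/(246)
= 188/246 = 76.42%

76.42%


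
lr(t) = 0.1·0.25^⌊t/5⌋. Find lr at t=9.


n_drops = ⌊9/5⌋ = 1
lr = 0.1·0.25^1 = 0.1·0.25 = 0.025

0.025


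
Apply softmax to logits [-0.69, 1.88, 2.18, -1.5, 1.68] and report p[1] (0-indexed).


Exponentials: e^-0.69=0.5016, e^1.88=6.5535, e^2.18=8.8463, e^-1.5=0.2231, e^1.68=5.3656
Sum = 21.4901
Softmax = [0.0233, 0.305, 0.4116, 0.0104, 0.2497]
p[1] = 6.5535/21.4901 = 0.305

0.305


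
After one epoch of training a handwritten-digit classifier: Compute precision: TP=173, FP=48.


Precision = TP/(TP+FP)
= 173/(173+48)
= 173/221 = 78.28%

78.28%


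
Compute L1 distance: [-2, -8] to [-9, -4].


d = |-2+ 9| + |-8+ 4|
  = 7 + 4
  = 11

11


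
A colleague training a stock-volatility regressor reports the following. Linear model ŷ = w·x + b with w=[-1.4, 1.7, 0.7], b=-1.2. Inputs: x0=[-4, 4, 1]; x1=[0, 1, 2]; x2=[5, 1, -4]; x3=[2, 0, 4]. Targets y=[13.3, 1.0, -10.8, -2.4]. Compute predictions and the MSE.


ŷ0 = (-1.4)·(-4) + (1.7)·(4) + (0.7)·(1) - 1.2 = 11.9
ŷ1 = (-1.4)·(0) + (1.7)·(1) + (0.7)·(2) - 1.2 = 1.9
ŷ2 = (-1.4)·(5) + (1.7)·(1) + (0.7)·(-4) - 1.2 = -9.3
ŷ3 = (-1.4)·(2) + (1.7)·(0) + (0.7)·(4) - 1.2 = -1.2
errors² = [1.96, 0.81, 2.25, 1.44]
MSE = 6.4600/4 = 1.615

1.615


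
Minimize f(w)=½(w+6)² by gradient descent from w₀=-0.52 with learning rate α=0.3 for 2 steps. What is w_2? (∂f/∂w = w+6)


step 1: grad = -0.52+6 = 5.48; w = -0.52 - 0.3·(5.48) = -2.164
step 2: grad = -2.164+6 = 3.836; w = -2.164 - 0.3·(3.836) = -3.3148

-3.3148


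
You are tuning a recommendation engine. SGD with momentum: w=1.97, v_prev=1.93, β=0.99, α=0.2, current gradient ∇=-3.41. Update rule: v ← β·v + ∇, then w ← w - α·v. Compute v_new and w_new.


v_new = 0.99·1.93 - 3.41 = 1.9107 - 3.41 = -1.4993
w_new = 1.97 - 0.2·-1.4993 = 1.97 + 0.29986 = 2.26986

v_new=-1.4993, w_new=2.26986


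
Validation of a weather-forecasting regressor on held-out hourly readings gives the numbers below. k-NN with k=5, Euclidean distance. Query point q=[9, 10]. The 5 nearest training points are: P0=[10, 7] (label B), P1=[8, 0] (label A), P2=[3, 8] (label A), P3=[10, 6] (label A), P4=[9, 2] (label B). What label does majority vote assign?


d(q,P0) = 3.1623  (label B)
d(q,P1) = 10.0499  (label A)
d(q,P2) = 6.3246  (label A)
d(q,P3) = 4.1231  (label A)
d(q,P4) = 8.0  (label B)
Votes: A=3, B=2
Majority → A

A


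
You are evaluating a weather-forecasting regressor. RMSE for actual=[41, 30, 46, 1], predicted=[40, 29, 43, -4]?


MSE = 36/4 = 9
RMSE = √(36/4) = 3.0

3.0


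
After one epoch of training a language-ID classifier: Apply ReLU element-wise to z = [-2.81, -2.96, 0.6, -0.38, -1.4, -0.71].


ReLU(-2.81) = max(0, -2.81) = 0.0
ReLU(-2.96) = max(0, -2.96) = 0.0
ReLU(0.6) = max(0, 0.6) = 0.6
ReLU(-0.38) = max(0, -0.38) = 0.0
ReLU(-1.4) = max(0, -1.4) = 0.0
ReLU(-0.71) = max(0, -0.71) = 0.0
result = [0.0, 0.0, 0.6, 0.0, 0.0, 0.0]

[0.0, 0.0, 0.6, 0.0, 0.0, 0.0]


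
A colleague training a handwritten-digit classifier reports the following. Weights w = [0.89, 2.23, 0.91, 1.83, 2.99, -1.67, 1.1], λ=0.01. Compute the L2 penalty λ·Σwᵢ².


‖w‖₂² = (0.89)² + (2.23)² + (0.91)² + (1.83)² + (2.99)² + (-1.67)² + (1.1)²
     = 0.7921 + 4.9729 + 0.8281 + 3.3489 + 8.9401 + 2.7889 + 1.21
     = 22.881
λ·‖w‖₂² = 0.01·22.881 = 0.22881

0.22881


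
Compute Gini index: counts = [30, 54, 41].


Probabilities: [30/125, 54/125, 41/125] ≈ [0.24, 0.432, 0.328]
Σpᵢ² = (900 + 2916 + 1681)/125² = 5497/15625
Gini = 1 - Σpᵢ² = 1 - 5497/15625 = 0.6482

0.6482


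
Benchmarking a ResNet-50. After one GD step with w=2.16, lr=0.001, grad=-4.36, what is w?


w_new = w - α·∇
= 2.16 - 0.001·-4.36
= 2.16 + 0.00436
= 2.16436

2.16436


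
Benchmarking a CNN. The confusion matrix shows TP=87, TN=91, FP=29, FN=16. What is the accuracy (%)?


Accuracy = (TP+TN)/(TP+TN+FP+FN)
= (87+91)/(223)
= 178/223 = 79.82%

79.82%


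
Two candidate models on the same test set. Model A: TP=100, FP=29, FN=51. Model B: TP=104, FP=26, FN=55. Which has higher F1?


Model A: P=100/129=0.7752, R=100/151=0.6623, F1=2PR/(P+R)=2TP/(2TP+FP+FN)=200/280=0.7143
Model B: P=104/130=0.8, R=104/159=0.6541, F1=2PR/(P+R)=2TP/(2TP+FP+FN)=208/289=0.7197
0.7143 < 0.7197 → Model B

Model B


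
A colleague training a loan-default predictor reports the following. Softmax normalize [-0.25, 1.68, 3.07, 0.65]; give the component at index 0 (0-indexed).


Exponentials: e^-0.25=0.7788, e^1.68=5.3656, e^3.07=21.5419, e^0.65=1.9155
Sum = 29.6018
Softmax = [0.0263, 0.1813, 0.7277, 0.0647]
p[0] = 0.7788/29.6018 = 0.0263

0.0263


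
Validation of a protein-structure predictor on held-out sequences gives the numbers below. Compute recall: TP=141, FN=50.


Recall = TP/(TP+FN)
= 141/(141+50)
= 141/191 = 73.82%

73.82%


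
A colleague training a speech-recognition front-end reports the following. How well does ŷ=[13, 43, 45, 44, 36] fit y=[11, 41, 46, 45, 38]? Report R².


ȳ = 36.2
SS_res = Σ(y-ŷ)² = 14
SS_tot = Σ(y-ȳ)² = 834.8
R² = 1 - SS_res/SS_tot = 1 - 0.0168 = 0.9832

0.9832


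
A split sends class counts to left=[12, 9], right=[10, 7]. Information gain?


Parent = [22, 16], H_parent = 0.9819
H_left = 0.9852 (n=21), H_right = 0.9774 (n=17)
H_children = (21/38)·0.9852 + (17/38)·0.9774 = 0.9817
IG = 0.9819 - 0.9817 = 0.0002

0.0002


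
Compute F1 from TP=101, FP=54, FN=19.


Precision = 101/155 = 0.6516
Recall = 101/120 = 0.8417
F1 = 2·P·R/(P+R) = 2·TP/(2·TP+FP+FN) = 202/(202+54+19) = 202/275 = 0.7345

0.7345


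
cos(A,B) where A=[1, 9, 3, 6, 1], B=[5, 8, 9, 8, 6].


A·B = 1·5 + 9·8 + 3·9 + 6·8 + 1·6 = 158
‖A‖ = √128 = 11.3137, ‖B‖ = √270 = 16.4317
cos = 158/(√128·√270) = 158/√34560 = 0.8499

0.8499


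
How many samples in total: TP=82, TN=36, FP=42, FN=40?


Total = TP + TN + FP + FN
= 82 + 36 + 42 + 40
= 200
(Predicted positive: 124, predicted negative: 76)

200


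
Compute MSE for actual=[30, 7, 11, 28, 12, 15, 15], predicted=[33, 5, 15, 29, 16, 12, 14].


Squared errors: (30-33)²=9, (7-5)²=4, (11-15)²=16, (28-29)²=1, (12-16)²=16, (15-12)²=9, (15-14)²=1
Sum = 56
MSE = 56/7 = 8

8


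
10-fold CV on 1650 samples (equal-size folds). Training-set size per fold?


Fold size = 1650/10 = 165
Training per fold = 1650 - 165 = 1485

1485


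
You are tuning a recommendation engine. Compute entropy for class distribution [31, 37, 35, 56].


Probabilities: [31/159, 37/159, 35/159, 56/159] ≈ [0.195, 0.2327, 0.2201, 0.3522]
H = -((31/159)·log₂(31/159) + (37/159)·log₂(37/159) + (35/159)·log₂(35/159) + (56/159)·log₂(56/159))
  = 1.9603 bits

1.9603 bits


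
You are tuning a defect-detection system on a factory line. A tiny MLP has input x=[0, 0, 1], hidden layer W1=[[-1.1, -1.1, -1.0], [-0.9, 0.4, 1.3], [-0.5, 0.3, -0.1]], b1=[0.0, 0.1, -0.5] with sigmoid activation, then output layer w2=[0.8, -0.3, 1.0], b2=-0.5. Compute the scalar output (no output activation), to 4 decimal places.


z1[0] = (-1.1)·(0) + (-1.1)·(0) + (-1.0)·(1) + 0.0 = -1.0
z1[1] = (-0.9)·(0) + (0.4)·(0) + (1.3)·(1) + 0.1 = 1.4
z1[2] = (-0.5)·(0) + (0.3)·(0) + (-0.1)·(1) - 0.5 = -0.6
h = sigmoid(z1) = [0.2689, 0.8022, 0.3543]
output = (0.8)·(0.2689) + (-0.3)·(0.8022) + (1.0)·(0.3543) - 0.5 = -0.1712

-0.1712


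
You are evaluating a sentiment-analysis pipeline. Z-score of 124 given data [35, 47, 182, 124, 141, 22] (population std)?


μ = 91.8333, σ = 60.1371
z = (124 - 91.8333)/60.1371 = 0.5349

0.5349


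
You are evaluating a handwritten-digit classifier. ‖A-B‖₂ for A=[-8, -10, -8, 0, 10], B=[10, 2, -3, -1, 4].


d = √((-8-10)² + (-10-2)² + (-8+ 3)² + (0+ 1)² + (10-4)²)
  = √(324 + 144 + 25 + 1 + 36)
  = √530 = 23.0217

23.0217


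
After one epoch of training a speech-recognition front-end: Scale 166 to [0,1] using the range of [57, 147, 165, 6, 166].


min=6, max=166
(166-6)/(166-6) = 160/160 = 1.0

1.0


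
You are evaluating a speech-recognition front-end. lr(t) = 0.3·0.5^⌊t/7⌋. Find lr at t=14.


n_drops = ⌊14/7⌋ = 2
lr = 0.3·0.5^2 = 0.3·0.25 = 0.075

0.075


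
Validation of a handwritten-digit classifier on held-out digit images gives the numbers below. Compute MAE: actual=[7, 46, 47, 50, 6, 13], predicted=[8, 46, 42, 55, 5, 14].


Absolute errors: |7-8|=1, |46-46|=0, |47-42|=5, |50-55|=5, |6-5|=1, |13-14|=1
Sum = 13
MAE = 13/6 = 13/6

13/6


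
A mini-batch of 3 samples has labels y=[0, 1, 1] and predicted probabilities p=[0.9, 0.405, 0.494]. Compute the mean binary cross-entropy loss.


L[0] = -ln(1-0.9) = -ln(0.1) = 2.3026
L[1] = -ln(0.405) = 0.9039
L[2] = -ln(0.494) = 0.7052
mean = (2.3026 + 0.9039 + 0.7052)/3 = 1.3039

1.3039


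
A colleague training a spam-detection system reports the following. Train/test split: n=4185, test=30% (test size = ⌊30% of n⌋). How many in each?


Test = ⌊4185·30/100⌋ = 1255
Train = 4185 - 1255 = 2930

Train: 2930, Test: 1255


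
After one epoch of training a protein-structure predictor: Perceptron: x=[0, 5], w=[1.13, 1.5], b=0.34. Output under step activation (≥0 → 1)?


z = (0)·(1.13) + (5)·(1.5) + 0.34
  = 7.84
step(z) = 1 (z≥0)

1


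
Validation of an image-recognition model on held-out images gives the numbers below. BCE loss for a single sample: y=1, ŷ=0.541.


BCE = -[y·ln(p) + (1-y)·ln(1-p)]
= -1·ln(0.541) - 0
= -ln(0.541) = 0.6143

0.6143


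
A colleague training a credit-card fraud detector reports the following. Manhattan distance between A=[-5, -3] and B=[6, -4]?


d = |-5-6| + |-3+ 4|
  = 11 + 1
  = 12

12


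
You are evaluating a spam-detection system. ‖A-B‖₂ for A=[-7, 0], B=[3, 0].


d = √((-7-3)² + (0-0)²)
  = √(100 + 0)
  = √100 = 10.0

10.0


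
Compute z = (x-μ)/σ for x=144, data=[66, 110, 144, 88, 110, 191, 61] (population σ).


μ = 110, σ = 42.3219
z = (144 - 110)/42.3219 = 0.8034

0.8034


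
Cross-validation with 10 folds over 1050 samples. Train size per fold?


Fold size = 1050/10 = 105
Training per fold = 1050 - 105 = 945

945


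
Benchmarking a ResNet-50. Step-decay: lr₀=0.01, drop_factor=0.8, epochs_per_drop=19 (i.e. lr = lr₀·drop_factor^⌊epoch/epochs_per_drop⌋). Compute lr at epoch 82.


n_drops = ⌊82/19⌋ = 4
lr = 0.01·0.8^4 = 0.01·0.4096 = 0.004096

0.004096


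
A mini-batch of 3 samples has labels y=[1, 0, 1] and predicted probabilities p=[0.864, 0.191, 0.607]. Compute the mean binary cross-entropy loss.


L[0] = -ln(0.864) = 0.1462
L[1] = -ln(1-0.191) = -ln(0.809) = 0.212
L[2] = -ln(0.607) = 0.4992
mean = (0.1462 + 0.212 + 0.4992)/3 = 0.2858

0.2858


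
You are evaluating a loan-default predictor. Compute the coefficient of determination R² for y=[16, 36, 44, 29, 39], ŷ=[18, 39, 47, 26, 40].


ȳ = 32.8
SS_res = Σ(y-ŷ)² = 32
SS_tot = Σ(y-ȳ)² = 470.8
R² = 1 - SS_res/SS_tot = 1 - 0.068 = 0.932

0.932


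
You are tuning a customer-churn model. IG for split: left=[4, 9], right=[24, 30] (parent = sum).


Parent = [28, 39], H_parent = 0.9805
H_left = 0.8905 (n=13), H_right = 0.9911 (n=54)
H_children = (13/67)·0.8905 + (54/67)·0.9911 = 0.9716
IG = 0.9805 - 0.9716 = 0.0089

0.0089


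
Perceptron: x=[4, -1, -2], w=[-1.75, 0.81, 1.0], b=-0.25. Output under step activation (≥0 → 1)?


z = (4)·(-1.75) + (-1)·(0.81) + (-2)·(1.0) - 0.25
  = -10.06
step(z) = 0 (z<0)

0


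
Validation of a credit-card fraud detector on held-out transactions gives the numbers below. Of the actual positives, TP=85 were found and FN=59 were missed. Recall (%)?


Recall = TP/(TP+FN)
= 85/(85+59)
= 85/144 = 59.03%

59.03%


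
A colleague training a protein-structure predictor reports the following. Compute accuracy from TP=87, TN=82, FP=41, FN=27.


Accuracy = (TP+TN)/(TP+TN+FP+FN)
= (87+82)/(237)
= 169/237 = 71.31%

71.31%


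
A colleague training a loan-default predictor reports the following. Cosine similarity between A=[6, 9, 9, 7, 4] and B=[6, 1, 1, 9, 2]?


A·B = 6·6 + 9·1 + 9·1 + 7·9 + 4·2 = 125
‖A‖ = √263 = 16.2173, ‖B‖ = √123 = 11.0905
cos = 125/(√263·√123) = 125/√32349 = 0.695

0.695


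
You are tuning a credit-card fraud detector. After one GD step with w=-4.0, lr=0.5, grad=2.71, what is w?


w_new = w - α·∇
= -4.0 - 0.5·2.71
= -4.0 - 1.355
= -5.355

-5.355


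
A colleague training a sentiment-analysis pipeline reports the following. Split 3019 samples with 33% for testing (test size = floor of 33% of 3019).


Test = ⌊3019·33/100⌋ = 996
Train = 3019 - 996 = 2023

Train: 2023, Test: 996


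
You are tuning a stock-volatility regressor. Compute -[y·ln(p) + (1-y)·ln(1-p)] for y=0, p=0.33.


BCE = -[y·ln(p) + (1-y)·ln(1-p)]
= -0 - 1·ln(1-0.33)
= -ln(0.67) = 0.4005

0.4005


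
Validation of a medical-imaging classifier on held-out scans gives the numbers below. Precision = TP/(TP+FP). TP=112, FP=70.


Precision = TP/(TP+FP)
= 112/(112+70)
= 112/182 = 61.54%

61.54%


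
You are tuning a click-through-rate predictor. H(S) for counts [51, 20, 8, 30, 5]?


Probabilities: [51/114, 20/114, 8/114, 30/114, 5/114] ≈ [0.4474, 0.1754, 0.0702, 0.2632, 0.0439]
H = -((51/114)·log₂(51/114) + (20/114)·log₂(20/114) + (8/114)·log₂(8/114) + (30/114)·log₂(30/114) + (5/114)·log₂(5/114))
  = 1.9333 bits

1.9333 bits


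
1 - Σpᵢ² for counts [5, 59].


Probabilities: [5/64, 59/64] ≈ [0.0781, 0.9219]
Σpᵢ² = (25 + 3481)/64² = 3506/4096
Gini = 1 - Σpᵢ² = 1 - 3506/4096 = 0.144

0.144


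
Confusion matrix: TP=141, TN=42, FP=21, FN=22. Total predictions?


Total = TP + TN + FP + FN
= 141 + 42 + 21 + 22
= 226
(Predicted positive: 162, predicted negative: 64)

226


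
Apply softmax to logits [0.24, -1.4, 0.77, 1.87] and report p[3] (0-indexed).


Exponentials: e^0.24=1.2712, e^-1.4=0.2466, e^0.77=2.1598, e^1.87=6.4883
Sum = 10.1659
Softmax = [0.1251, 0.0243, 0.2125, 0.6382]
p[3] = 6.4883/10.1659 = 0.6382

0.6382


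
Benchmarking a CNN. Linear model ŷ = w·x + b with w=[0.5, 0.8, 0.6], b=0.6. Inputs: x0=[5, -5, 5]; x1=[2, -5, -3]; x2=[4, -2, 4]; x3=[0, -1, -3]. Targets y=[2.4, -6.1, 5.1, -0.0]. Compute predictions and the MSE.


ŷ0 = (0.5)·(5) + (0.8)·(-5) + (0.6)·(5) + 0.6 = 2.1
ŷ1 = (0.5)·(2) + (0.8)·(-5) + (0.6)·(-3) + 0.6 = -4.2
ŷ2 = (0.5)·(4) + (0.8)·(-2) + (0.6)·(4) + 0.6 = 3.4
ŷ3 = (0.5)·(0) + (0.8)·(-1) + (0.6)·(-3) + 0.6 = -2.0
errors² = [0.09, 3.61, 2.89, 4.0]
MSE = 10.5900/4 = 2.6475

2.6475


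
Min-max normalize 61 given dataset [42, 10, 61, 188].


min=10, max=188
(61-10)/(188-10) = 51/178 = 0.2865

0.2865


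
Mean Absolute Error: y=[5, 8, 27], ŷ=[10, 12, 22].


Absolute errors: |5-10|=5, |8-12|=4, |27-22|=5
Sum = 14
MAE = 14/3 = 14/3

14/3


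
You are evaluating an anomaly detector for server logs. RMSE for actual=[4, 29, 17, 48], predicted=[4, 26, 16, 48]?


MSE = 10/4 = 2.5
RMSE = √(10/4) = 1.5811

1.5811


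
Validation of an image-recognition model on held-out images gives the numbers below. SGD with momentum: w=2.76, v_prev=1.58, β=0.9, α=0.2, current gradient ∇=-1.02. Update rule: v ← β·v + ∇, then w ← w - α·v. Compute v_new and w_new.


v_new = 0.9·1.58 - 1.02 = 1.422 - 1.02 = 0.402
w_new = 2.76 - 0.2·0.402 = 2.76 - 0.0804 = 2.6796

v_new=0.402, w_new=2.6796


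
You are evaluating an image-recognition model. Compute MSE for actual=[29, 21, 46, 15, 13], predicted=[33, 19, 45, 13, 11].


Squared errors: (29-33)²=16, (21-19)²=4, (46-45)²=1, (15-13)²=4, (13-11)²=4
Sum = 29
MSE = 29/5 = 29/5

29/5


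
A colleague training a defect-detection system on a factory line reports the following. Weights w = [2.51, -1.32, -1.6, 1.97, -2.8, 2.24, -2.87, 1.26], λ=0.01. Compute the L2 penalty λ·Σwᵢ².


‖w‖₂² = (2.51)² + (-1.32)² + (-1.6)² + (1.97)² + (-2.8)² + (2.24)² + (-2.87)² + (1.26)²
     = 6.3001 + 1.7424 + 2.56 + 3.8809 + 7.84 + 5.0176 + 8.2369 + 1.5876
     = 37.1655
λ·‖w‖₂² = 0.01·37.1655 = 0.371655

0.371655


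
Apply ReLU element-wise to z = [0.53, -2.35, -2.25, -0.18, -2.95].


ReLU(0.53) = max(0, 0.53) = 0.53
ReLU(-2.35) = max(0, -2.35) = 0.0
ReLU(-2.25) = max(0, -2.25) = 0.0
ReLU(-0.18) = max(0, -0.18) = 0.0
ReLU(-2.95) = max(0, -2.95) = 0.0
result = [0.53, 0.0, 0.0, 0.0, 0.0]

[0.53, 0.0, 0.0, 0.0, 0.0]


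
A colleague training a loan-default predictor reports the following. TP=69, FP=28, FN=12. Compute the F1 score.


Precision = 69/97 = 0.7113
Recall = 69/81 = 0.8519
F1 = 2·P·R/(P+R) = 2·TP/(2·TP+FP+FN) = 138/(138+28+12) = 138/178 = 0.7753

0.7753


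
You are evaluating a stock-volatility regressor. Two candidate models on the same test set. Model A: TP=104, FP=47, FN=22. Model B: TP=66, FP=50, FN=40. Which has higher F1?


Model A: P=104/151=0.6887, R=104/126=0.8254, F1=2PR/(P+R)=2TP/(2TP+FP+FN)=208/277=0.7509
Model B: P=66/116=0.569, R=66/106=0.6226, F1=2PR/(P+R)=2TP/(2TP+FP+FN)=132/222=0.5946
0.7509 > 0.5946 → Model A

Model A


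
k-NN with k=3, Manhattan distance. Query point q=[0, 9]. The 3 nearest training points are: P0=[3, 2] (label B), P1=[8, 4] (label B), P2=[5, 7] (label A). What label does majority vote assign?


d(q,P0) = 10  (label B)
d(q,P1) = 13  (label B)
d(q,P2) = 7  (label A)
Votes: A=1, B=2
Majority → B

B


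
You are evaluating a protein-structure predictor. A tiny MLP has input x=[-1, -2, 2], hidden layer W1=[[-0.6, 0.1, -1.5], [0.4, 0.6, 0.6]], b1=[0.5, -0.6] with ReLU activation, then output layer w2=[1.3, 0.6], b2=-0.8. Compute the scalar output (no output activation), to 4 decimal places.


z1[0] = (-0.6)·(-1) + (0.1)·(-2) + (-1.5)·(2) + 0.5 = -2.1
z1[1] = (0.4)·(-1) + (0.6)·(-2) + (0.6)·(2) - 0.6 = -1.0
h = ReLU(z1) = [0.0, 0.0]
output = (1.3)·(0.0) + (0.6)·(0.0) - 0.8 = -0.8

-0.8


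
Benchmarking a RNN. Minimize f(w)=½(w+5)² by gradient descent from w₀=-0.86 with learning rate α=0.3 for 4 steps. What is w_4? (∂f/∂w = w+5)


step 1: grad = -0.86+5 = 4.14; w = -0.86 - 0.3·(4.14) = -2.102
step 2: grad = -2.102+5 = 2.898; w = -2.102 - 0.3·(2.898) = -2.9714
step 3: grad = -2.9714+5 = 2.0286; w = -2.9714 - 0.3·(2.0286) = -3.57998
step 4: grad = -3.57998+5 = 1.42002; w = -3.57998 - 0.3·(1.42002) = -4.005986

-4.005986


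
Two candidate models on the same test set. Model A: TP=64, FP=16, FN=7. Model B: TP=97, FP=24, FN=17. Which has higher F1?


Model A: P=64/80=0.8, R=64/71=0.9014, F1=2PR/(P+R)=2TP/(2TP+FP+FN)=128/151=0.8477
Model B: P=97/121=0.8017, R=97/114=0.8509, F1=2PR/(P+R)=2TP/(2TP+FP+FN)=194/235=0.8255
0.8477 > 0.8255 → Model A

Model A


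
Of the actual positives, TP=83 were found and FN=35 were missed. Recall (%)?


Recall = TP/(TP+FN)
= 83/(83+35)
= 83/118 = 70.34%

70.34%


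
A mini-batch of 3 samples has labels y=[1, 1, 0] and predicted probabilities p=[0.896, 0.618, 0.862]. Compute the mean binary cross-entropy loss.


L[0] = -ln(0.896) = 0.1098
L[1] = -ln(0.618) = 0.4813
L[2] = -ln(1-0.862) = -ln(0.138) = 1.9805
mean = (0.1098 + 0.4813 + 1.9805)/3 = 0.8572

0.8572


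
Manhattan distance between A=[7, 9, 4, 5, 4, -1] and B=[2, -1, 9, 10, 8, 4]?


d = |7-2| + |9+ 1| + |4-9| + |5-10| + |4-8| + |-1-4|
  = 5 + 10 + 5 + 5 + 4 + 5
  = 34

34


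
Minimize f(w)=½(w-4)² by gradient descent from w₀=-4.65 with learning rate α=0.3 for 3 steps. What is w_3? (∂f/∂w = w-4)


step 1: grad = -4.65-4 = -8.65; w = -4.65 - 0.3·(-8.65) = -2.055
step 2: grad = -2.055-4 = -6.055; w = -2.055 - 0.3·(-6.055) = -0.2385
step 3: grad = -0.2385-4 = -4.2385; w = -0.2385 - 0.3·(-4.2385) = 1.03305

1.03305


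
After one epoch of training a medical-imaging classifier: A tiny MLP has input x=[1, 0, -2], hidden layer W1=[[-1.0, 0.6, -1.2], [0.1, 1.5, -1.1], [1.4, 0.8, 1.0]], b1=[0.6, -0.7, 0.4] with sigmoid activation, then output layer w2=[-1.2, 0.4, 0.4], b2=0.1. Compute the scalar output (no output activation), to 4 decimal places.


z1[0] = (-1.0)·(1) + (0.6)·(0) + (-1.2)·(-2) + 0.6 = 2.0
z1[1] = (0.1)·(1) + (1.5)·(0) + (-1.1)·(-2) - 0.7 = 1.6
z1[2] = (1.4)·(1) + (0.8)·(0) + (1.0)·(-2) + 0.4 = -0.2
h = sigmoid(z1) = [0.8808, 0.832, 0.4502]
output = (-1.2)·(0.8808) + (0.4)·(0.832) + (0.4)·(0.4502) + 0.1 = -0.4441

-0.4441


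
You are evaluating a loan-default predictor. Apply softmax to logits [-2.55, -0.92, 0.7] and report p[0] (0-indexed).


Exponentials: e^-2.55=0.0781, e^-0.92=0.3985, e^0.7=2.0138
Sum = 2.4904
Softmax = [0.0314, 0.16, 0.8086]
p[0] = 0.0781/2.4904 = 0.0314

0.0314


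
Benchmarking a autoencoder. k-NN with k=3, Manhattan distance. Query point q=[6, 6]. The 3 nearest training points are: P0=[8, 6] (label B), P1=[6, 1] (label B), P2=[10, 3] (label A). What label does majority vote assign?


d(q,P0) = 2  (label B)
d(q,P1) = 5  (label B)
d(q,P2) = 7  (label A)
Votes: A=1, B=2
Majority → B

B


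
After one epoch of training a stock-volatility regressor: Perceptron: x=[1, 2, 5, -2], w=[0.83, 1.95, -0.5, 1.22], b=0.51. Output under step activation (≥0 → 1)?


z = (1)·(0.83) + (2)·(1.95) + (5)·(-0.5) + (-2)·(1.22) + 0.51
  = 0.3
step(z) = 1 (z≥0)

1


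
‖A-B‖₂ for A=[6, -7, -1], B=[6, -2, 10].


d = √((6-6)² + (-7+ 2)² + (-1-10)²)
  = √(0 + 25 + 121)
  = √146 = 12.083

12.083


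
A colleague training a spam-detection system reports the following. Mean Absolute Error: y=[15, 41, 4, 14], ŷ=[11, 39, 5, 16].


Absolute errors: |15-11|=4, |41-39|=2, |4-5|=1, |14-16|=2
Sum = 9
MAE = 9/4 = 9/4

9/4


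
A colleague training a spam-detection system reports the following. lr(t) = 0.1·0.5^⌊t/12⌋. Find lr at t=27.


n_drops = ⌊27/12⌋ = 2
lr = 0.1·0.5^2 = 0.1·0.25 = 0.025

0.025


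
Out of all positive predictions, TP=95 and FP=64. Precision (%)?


Precision = TP/(TP+FP)
= 95/(95+64)
= 95/159 = 59.75%

59.75%


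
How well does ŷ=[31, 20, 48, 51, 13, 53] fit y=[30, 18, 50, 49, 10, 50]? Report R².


ȳ = 34.5
SS_res = Σ(y-ŷ)² = 31
SS_tot = Σ(y-ȳ)² = 1583.5
R² = 1 - SS_res/SS_tot = 1 - 0.0196 = 0.9804

0.9804


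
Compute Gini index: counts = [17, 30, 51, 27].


Probabilities: [17/125, 30/125, 51/125, 27/125] ≈ [0.136, 0.24, 0.408, 0.216]
Σpᵢ² = (289 + 900 + 2601 + 729)/125² = 4519/15625
Gini = 1 - Σpᵢ² = 1 - 4519/15625 = 0.7108

0.7108


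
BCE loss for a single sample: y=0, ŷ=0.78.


BCE = -[y·ln(p) + (1-y)·ln(1-p)]
= -0 - 1·ln(1-0.78)
= -ln(0.22) = 1.5141

1.5141


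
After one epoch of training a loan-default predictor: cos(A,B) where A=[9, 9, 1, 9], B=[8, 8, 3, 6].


A·B = 9·8 + 9·8 + 1·3 + 9·6 = 201
‖A‖ = √244 = 15.6205, ‖B‖ = √173 = 13.1529
cos = 201/(√244·√173) = 201/√42212 = 0.9783

0.9783


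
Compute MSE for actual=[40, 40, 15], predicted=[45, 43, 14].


Squared errors: (40-45)²=25, (40-43)²=9, (15-14)²=1
Sum = 35
MSE = 35/3 = 35/3

35/3


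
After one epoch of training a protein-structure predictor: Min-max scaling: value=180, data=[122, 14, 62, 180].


min=14, max=180
(180-14)/(180-14) = 166/166 = 1.0

1.0


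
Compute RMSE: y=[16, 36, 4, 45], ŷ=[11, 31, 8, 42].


MSE = 75/4 = 18.75
RMSE = √(75/4) = 4.3301

4.3301


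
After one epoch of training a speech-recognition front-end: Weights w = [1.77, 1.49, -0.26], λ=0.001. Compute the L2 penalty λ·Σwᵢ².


‖w‖₂² = (1.77)² + (1.49)² + (-0.26)²
     = 3.1329 + 2.2201 + 0.0676
     = 5.4206
λ·‖w‖₂² = 0.001·5.4206 = 0.005421

0.005421


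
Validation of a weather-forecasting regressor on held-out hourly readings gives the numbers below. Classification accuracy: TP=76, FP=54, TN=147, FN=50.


Accuracy = (TP+TN)/(TP+TN+FP+FN)
= (76+147)/(327)
= 223/327 = 68.2%

68.2%


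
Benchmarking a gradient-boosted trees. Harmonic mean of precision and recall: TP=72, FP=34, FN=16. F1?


Precision = 72/106 = 0.6792
Recall = 72/88 = 0.8182
F1 = 2·P·R/(P+R) = 2·TP/(2·TP+FP+FN) = 144/(144+34+16) = 144/194 = 0.7423

0.7423


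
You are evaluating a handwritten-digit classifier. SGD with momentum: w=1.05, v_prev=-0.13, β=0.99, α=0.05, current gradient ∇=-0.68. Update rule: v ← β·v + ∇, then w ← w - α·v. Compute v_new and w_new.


v_new = 0.99·-0.13 - 0.68 = -0.1287 - 0.68 = -0.8087
w_new = 1.05 - 0.05·-0.8087 = 1.05 + 0.040435 = 1.090435

v_new=-0.8087, w_new=1.090435


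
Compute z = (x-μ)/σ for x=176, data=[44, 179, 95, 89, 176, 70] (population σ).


μ = 108.8333, σ = 51.2036
z = (176 - 108.8333)/51.2036 = 1.3118

1.3118


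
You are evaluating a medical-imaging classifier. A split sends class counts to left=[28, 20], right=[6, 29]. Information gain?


Parent = [34, 49], H_parent = 0.9763
H_left = 0.9799 (n=48), H_right = 0.661 (n=35)
H_children = (48/83)·0.9799 + (35/83)·0.661 = 0.8454
IG = 0.9763 - 0.8454 = 0.1309

0.1309


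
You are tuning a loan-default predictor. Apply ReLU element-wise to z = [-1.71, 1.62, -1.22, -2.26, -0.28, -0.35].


ReLU(-1.71) = max(0, -1.71) = 0.0
ReLU(1.62) = max(0, 1.62) = 1.62
ReLU(-1.22) = max(0, -1.22) = 0.0
ReLU(-2.26) = max(0, -2.26) = 0.0
ReLU(-0.28) = max(0, -0.28) = 0.0
ReLU(-0.35) = max(0, -0.35) = 0.0
result = [0.0, 1.62, 0.0, 0.0, 0.0, 0.0]

[0.0, 1.62, 0.0, 0.0, 0.0, 0.0]


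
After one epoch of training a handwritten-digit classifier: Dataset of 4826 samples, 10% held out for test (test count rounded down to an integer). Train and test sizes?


Test = ⌊4826·10/100⌋ = 482
Train = 4826 - 482 = 4344

Train: 4344, Test: 482


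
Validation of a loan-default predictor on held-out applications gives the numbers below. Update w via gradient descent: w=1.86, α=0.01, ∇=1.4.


w_new = w - α·∇
= 1.86 - 0.01·1.4
= 1.86 - 0.014
= 1.846

1.846


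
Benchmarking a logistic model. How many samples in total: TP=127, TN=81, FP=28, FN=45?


Total = TP + TN + FP + FN
= 127 + 81 + 28 + 45
= 281
(Predicted positive: 155, predicted negative: 126)

281
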